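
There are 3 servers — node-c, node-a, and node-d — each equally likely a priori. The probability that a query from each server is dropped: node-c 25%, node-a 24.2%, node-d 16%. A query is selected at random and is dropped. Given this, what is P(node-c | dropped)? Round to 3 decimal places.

0.383

With a uniform prior (1/3 each), posterior ∝ likelihood:
  node-c: 0.25
  node-a: 0.242
  node-d: 0.16
Normalizing constant = 0.652.
P(node-c | evidence) = 0.25 / 0.652 ≈ 0.383.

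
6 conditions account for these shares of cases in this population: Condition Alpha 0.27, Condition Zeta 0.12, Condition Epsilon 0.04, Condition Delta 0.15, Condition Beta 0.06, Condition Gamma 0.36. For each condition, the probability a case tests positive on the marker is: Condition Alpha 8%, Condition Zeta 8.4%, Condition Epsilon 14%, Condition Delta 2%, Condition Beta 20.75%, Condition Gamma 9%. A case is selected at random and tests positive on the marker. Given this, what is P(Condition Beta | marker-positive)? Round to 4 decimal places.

0.1462

By Bayes' rule, posterior ∝ prior × likelihood:
  Condition Alpha: 0.27 × 0.08 = 0.0216
  Condition Zeta: 0.12 × 0.084 = 0.01008
  Condition Epsilon: 0.04 × 0.14 = 0.0056
  Condition Delta: 0.15 × 0.02 = 0.003
  Condition Beta: 0.06 × 0.2075 = 0.01245
  Condition Gamma: 0.36 × 0.09 = 0.0324
Total = 0.08513.
P(Condition Beta | evidence) = 0.01245 / 0.08513 ≈ 0.1462.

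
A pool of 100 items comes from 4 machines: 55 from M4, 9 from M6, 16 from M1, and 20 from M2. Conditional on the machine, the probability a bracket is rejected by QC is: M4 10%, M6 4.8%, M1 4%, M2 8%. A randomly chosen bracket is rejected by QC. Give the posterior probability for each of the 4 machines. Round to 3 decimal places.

M4 0.673, M6 0.053, M1 0.078, M2 0.196

Prior × likelihood for each hypothesis:
  M4: 0.55 × 0.1 = 0.055
  M6: 0.09 × 0.048 = 0.00432
  M1: 0.16 × 0.04 = 0.0064
  M2: 0.2 × 0.08 = 0.016
Total = 0.08172.
P(M4 | rejected) = 0.055/0.08172 ≈ 0.673
P(M6 | rejected) = 0.00432/0.08172 ≈ 0.053
P(M1 | rejected) = 0.0064/0.08172 ≈ 0.078
P(M2 | rejected) = 0.016/0.08172 ≈ 0.196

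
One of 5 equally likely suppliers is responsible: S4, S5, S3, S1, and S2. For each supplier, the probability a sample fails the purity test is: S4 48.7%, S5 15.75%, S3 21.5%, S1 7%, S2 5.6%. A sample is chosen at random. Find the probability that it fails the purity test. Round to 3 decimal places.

With a uniform prior (1/5 each), posterior ∝ likelihood:
  S4: 0.487
  S5: 0.1575
  S3: 0.215
  S1: 0.07
  S2: 0.056
P(off-spec) = (1/5) × (0.487 + 0.1575 + 0.215 + 0.07 + 0.056) = 0.9855/5 ≈ 0.197.

0.197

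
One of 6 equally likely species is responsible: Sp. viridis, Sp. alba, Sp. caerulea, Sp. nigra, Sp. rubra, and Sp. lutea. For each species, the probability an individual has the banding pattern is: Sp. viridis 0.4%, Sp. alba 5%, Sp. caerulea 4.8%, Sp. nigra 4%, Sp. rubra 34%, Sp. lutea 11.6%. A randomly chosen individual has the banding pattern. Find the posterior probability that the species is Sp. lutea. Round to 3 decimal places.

Since the prior is uniform, the posterior is proportional to the likelihood:
  Sp. viridis: 0.004
  Sp. alba: 0.05
  Sp. caerulea: 0.048
  Sp. nigra: 0.04
  Sp. rubra: 0.34
  Sp. lutea: 0.116
Sum = 0.598.
P(Sp. lutea | evidence) = 0.116 / 0.598 ≈ 0.194.

0.194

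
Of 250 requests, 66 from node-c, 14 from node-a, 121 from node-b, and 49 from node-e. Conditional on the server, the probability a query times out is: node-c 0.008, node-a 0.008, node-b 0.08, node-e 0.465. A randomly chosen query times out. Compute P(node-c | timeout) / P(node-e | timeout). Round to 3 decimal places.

0.023

By Bayes' rule, posterior ∝ prior × likelihood:
  node-c: 0.264 × 0.008 = 0.002112
  node-a: 0.056 × 0.008 = 0.000448
  node-b: 0.484 × 0.08 = 0.03872
  node-e: 0.196 × 0.465 = 0.09114
Total = 0.13242.
The ratio is 0.002112 / 0.09114 (the normalizer cancels) = 0.023.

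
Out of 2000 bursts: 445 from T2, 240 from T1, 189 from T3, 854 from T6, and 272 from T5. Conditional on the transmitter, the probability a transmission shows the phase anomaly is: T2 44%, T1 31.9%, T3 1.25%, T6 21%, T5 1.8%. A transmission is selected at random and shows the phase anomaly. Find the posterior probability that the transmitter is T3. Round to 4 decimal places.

0.0051

By Bayes' rule, posterior ∝ prior × likelihood:
  T2: 0.2225 × 0.44 = 0.0979
  T1: 0.12 × 0.319 = 0.03828
  T3: 0.0945 × 0.0125 = 0.00118125
  T6: 0.427 × 0.21 = 0.08967
  T5: 0.136 × 0.018 = 0.002448
Normalizing constant = 0.22947925.
P(T3 | evidence) = 0.00118125 / 0.22947925 ≈ 0.0051.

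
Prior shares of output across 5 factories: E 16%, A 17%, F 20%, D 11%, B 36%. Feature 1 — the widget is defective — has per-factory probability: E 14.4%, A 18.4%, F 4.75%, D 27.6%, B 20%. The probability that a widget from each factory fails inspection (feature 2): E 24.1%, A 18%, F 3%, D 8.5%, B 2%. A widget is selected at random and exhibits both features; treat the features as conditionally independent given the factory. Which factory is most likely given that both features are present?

Compute prior × likelihood for every hypothesis:
  E: 0.16 × 0.144 × 0.241 = 0.00555264
  A: 0.17 × 0.184 × 0.18 = 0.0056304
  F: 0.2 × 0.0475 × 0.03 = 0.000285
  D: 0.11 × 0.276 × 0.085 = 0.0025806
  B: 0.36 × 0.2 × 0.02 = 0.00144
Total = 0.01548864.
Largest term belongs to A, so A is most probable.

A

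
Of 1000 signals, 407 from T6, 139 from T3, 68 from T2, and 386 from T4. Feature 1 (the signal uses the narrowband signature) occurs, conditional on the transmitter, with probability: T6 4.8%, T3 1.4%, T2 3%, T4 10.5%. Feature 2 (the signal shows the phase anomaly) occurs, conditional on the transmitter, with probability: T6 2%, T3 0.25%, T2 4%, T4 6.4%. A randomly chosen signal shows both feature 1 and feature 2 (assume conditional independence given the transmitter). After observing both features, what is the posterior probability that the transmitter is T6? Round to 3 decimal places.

0.127

Unnormalized posteriors (prior × likelihood):
  T6: 0.407 × 0.048 × 0.02 = 0.00039072
  T3: 0.139 × 0.014 × 0.0025 = 0.000004865
  T2: 0.068 × 0.03 × 0.04 = 0.0000816
  T4: 0.386 × 0.105 × 0.064 = 0.00259392
Sum = 0.003071105.
P(T6 | evidence) = 0.00039072 / 0.003071105 ≈ 0.127.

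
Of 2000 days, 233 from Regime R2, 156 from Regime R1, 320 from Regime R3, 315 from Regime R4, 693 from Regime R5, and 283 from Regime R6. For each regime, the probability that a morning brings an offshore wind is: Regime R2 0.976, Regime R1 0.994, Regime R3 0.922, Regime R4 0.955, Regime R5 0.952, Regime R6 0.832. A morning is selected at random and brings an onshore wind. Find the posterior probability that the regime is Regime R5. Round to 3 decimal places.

0.263

Taking complements, P(onshore | each) = Regime R2 0.024, Regime R1 0.006, Regime R3 0.078, Regime R4 0.045, Regime R5 0.048, Regime R6 0.168.
By Bayes' rule, posterior ∝ prior × likelihood:
  Regime R2: 0.1165 × 0.024 = 0.002796
  Regime R1: 0.078 × 0.006 = 0.000468
  Regime R3: 0.16 × 0.078 = 0.01248
  Regime R4: 0.1575 × 0.045 = 0.0070875
  Regime R5: 0.3465 × 0.048 = 0.016632
  Regime R6: 0.1415 × 0.168 = 0.023772
Total = 0.0632355.
P(Regime R5 | evidence) = 0.016632 / 0.0632355 ≈ 0.263.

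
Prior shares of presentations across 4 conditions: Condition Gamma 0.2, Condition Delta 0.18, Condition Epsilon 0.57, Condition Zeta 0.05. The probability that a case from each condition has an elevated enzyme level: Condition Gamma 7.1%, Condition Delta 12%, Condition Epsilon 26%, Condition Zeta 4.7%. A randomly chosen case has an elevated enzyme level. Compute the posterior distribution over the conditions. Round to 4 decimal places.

Condition Gamma 0.0762, Condition Delta 0.1159, Condition Epsilon 0.7953, Condition Zeta 0.0126

Compute prior × likelihood for every hypothesis:
  Condition Gamma: 0.2 × 0.071 = 0.0142
  Condition Delta: 0.18 × 0.12 = 0.0216
  Condition Epsilon: 0.57 × 0.26 = 0.1482
  Condition Zeta: 0.05 × 0.047 = 0.00235
Sum = 0.18635.
P(Condition Gamma | elevated) = 0.0142/0.18635 ≈ 0.0762
P(Condition Delta | elevated) = 0.0216/0.18635 ≈ 0.1159
P(Condition Epsilon | elevated) = 0.1482/0.18635 ≈ 0.7953
P(Condition Zeta | elevated) = 0.00235/0.18635 ≈ 0.0126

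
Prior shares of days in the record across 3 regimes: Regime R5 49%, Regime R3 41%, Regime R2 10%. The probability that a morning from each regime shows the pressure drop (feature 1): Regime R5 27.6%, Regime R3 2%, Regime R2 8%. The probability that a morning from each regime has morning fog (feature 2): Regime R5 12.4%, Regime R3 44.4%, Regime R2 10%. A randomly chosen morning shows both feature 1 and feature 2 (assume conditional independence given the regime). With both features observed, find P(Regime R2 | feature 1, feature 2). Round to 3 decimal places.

0.038

Compute prior × likelihood for every hypothesis:
  Regime R5: 0.49 × 0.276 × 0.124 = 0.01676976
  Regime R3: 0.41 × 0.02 × 0.444 = 0.0036408
  Regime R2: 0.1 × 0.08 × 0.1 = 0.0008
Total = 0.02121056.
P(Regime R2 | evidence) = 0.0008 / 0.02121056 ≈ 0.038.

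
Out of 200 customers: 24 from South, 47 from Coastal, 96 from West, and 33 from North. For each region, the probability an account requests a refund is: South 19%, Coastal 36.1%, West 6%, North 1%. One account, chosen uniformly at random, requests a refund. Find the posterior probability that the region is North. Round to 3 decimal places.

Compute prior × likelihood for every hypothesis:
  South: 0.12 × 0.19 = 0.0228
  Coastal: 0.235 × 0.361 = 0.084835
  West: 0.48 × 0.06 = 0.0288
  North: 0.165 × 0.01 = 0.00165
Normalizing constant = 0.138085.
P(North | evidence) = 0.00165 / 0.138085 ≈ 0.012.

0.012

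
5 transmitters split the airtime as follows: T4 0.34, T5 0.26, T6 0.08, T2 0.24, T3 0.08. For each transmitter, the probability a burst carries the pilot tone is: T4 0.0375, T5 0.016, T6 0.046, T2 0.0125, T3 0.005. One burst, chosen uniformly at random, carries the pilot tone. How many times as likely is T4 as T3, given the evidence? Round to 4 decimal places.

Compute prior × likelihood for every hypothesis:
  T4: 0.34 × 0.0375 = 0.01275
  T5: 0.26 × 0.016 = 0.00416
  T6: 0.08 × 0.046 = 0.00368
  T2: 0.24 × 0.0125 = 0.003
  T3: 0.08 × 0.005 = 0.0004
Sum = 0.02399.
The ratio is 0.01275 / 0.0004 (the normalizer cancels) = 31.8750.

31.8750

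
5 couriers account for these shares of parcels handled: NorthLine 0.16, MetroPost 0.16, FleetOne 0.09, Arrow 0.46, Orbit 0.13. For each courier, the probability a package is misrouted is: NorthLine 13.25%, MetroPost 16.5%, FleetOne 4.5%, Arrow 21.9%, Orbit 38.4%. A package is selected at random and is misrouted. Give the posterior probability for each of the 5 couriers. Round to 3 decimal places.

Compute prior × likelihood for every hypothesis:
  NorthLine: 0.16 × 0.1325 = 0.0212
  MetroPost: 0.16 × 0.165 = 0.0264
  FleetOne: 0.09 × 0.045 = 0.00405
  Arrow: 0.46 × 0.219 = 0.10074
  Orbit: 0.13 × 0.384 = 0.04992
Total = 0.20231.
P(NorthLine | misrouted) = 0.0212/0.20231 ≈ 0.105
P(MetroPost | misrouted) = 0.0264/0.20231 ≈ 0.130
P(FleetOne | misrouted) = 0.00405/0.20231 ≈ 0.020
P(Arrow | misrouted) = 0.10074/0.20231 ≈ 0.498
P(Orbit | misrouted) = 0.04992/0.20231 ≈ 0.247
(Check: 0.105+0.130+0.020+0.498+0.247 = 1.000.)

NorthLine 0.105, MetroPost 0.130, FleetOne 0.020, Arrow 0.498, Orbit 0.247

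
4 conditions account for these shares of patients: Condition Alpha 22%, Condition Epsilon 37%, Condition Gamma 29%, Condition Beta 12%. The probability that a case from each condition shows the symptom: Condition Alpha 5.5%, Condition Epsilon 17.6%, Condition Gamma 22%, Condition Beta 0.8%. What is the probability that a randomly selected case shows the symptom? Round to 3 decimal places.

By Bayes' rule, posterior ∝ prior × likelihood:
  Condition Alpha: 0.22 × 0.055 = 0.0121
  Condition Epsilon: 0.37 × 0.176 = 0.06512
  Condition Gamma: 0.29 × 0.22 = 0.0638
  Condition Beta: 0.12 × 0.008 = 0.00096
P(symptomatic) = 0.0121 + 0.06512 + 0.0638 + 0.00096 = 0.14198 → 0.142.

0.142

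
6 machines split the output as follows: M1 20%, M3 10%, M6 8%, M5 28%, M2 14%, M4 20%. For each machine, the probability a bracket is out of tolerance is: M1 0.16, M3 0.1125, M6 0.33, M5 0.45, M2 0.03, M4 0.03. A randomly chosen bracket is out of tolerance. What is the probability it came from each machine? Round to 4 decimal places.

M1 0.1555, M3 0.0547, M6 0.1282, M5 0.6121, M2 0.0204, M4 0.0291

Prior × likelihood for each hypothesis:
  M1: 0.2 × 0.16 = 0.032
  M3: 0.1 × 0.1125 = 0.01125
  M6: 0.08 × 0.33 = 0.0264
  M5: 0.28 × 0.45 = 0.126
  M2: 0.14 × 0.03 = 0.0042
  M4: 0.2 × 0.03 = 0.006
Sum = 0.20585.
P(M1 | oversize) = 0.032/0.20585 ≈ 0.1555
P(M3 | oversize) = 0.01125/0.20585 ≈ 0.0547
P(M6 | oversize) = 0.0264/0.20585 ≈ 0.1282
P(M5 | oversize) = 0.126/0.20585 ≈ 0.6121
P(M2 | oversize) = 0.0042/0.20585 ≈ 0.0204
P(M4 | oversize) = 0.006/0.20585 ≈ 0.0291
(Check: 0.1555+0.0547+0.1282+0.6121+0.0204+0.0291 = 1.0000.)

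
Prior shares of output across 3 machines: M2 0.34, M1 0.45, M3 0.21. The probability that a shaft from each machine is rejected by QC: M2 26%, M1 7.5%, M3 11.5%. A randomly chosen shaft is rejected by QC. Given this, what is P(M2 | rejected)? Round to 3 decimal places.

Unnormalized posteriors (prior × likelihood):
  M2: 0.34 × 0.26 = 0.0884
  M1: 0.45 × 0.075 = 0.03375
  M3: 0.21 × 0.115 = 0.02415
Normalizing constant = 0.1463.
P(M2 | evidence) = 0.0884 / 0.1463 ≈ 0.604.

0.604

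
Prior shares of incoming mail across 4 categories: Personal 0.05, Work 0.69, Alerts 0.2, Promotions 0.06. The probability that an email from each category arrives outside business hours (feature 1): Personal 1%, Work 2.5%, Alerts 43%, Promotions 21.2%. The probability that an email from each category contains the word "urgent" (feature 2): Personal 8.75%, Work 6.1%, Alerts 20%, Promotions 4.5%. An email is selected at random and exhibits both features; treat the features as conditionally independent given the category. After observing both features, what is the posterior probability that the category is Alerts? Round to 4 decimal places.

0.9116

Compute prior × likelihood for every hypothesis:
  Personal: 0.05 × 0.01 × 0.0875 = 0.00004375
  Work: 0.69 × 0.025 × 0.061 = 0.00105225
  Alerts: 0.2 × 0.43 × 0.2 = 0.0172
  Promotions: 0.06 × 0.212 × 0.045 = 0.0005724
Total = 0.0188684.
P(Alerts | evidence) = 0.0172 / 0.0188684 ≈ 0.9116.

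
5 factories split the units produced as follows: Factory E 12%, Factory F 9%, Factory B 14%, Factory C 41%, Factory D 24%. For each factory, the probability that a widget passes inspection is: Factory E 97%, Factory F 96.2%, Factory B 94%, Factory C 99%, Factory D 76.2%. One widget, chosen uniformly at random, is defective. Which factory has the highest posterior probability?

Taking complements, P(defective | each) = Factory E 0.03, Factory F 0.038, Factory B 0.06, Factory C 0.01, Factory D 0.238.
Compute prior × likelihood for every hypothesis:
  Factory E: 0.12 × 0.03 = 0.0036
  Factory F: 0.09 × 0.038 = 0.00342
  Factory B: 0.14 × 0.06 = 0.0084
  Factory C: 0.41 × 0.01 = 0.0041
  Factory D: 0.24 × 0.238 = 0.05712
Total = 0.07664.
Largest term belongs to Factory D, so Factory D is most probable.

Factory D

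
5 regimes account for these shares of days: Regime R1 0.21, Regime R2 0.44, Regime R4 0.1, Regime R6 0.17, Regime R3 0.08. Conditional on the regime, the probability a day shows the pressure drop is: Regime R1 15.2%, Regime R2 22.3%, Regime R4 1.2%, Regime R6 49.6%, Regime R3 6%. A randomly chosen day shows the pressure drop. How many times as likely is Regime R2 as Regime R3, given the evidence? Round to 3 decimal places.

20.442

Unnormalized posteriors (prior × likelihood):
  Regime R1: 0.21 × 0.152 = 0.03192
  Regime R2: 0.44 × 0.223 = 0.09812
  Regime R4: 0.1 × 0.012 = 0.0012
  Regime R6: 0.17 × 0.496 = 0.08432
  Regime R3: 0.08 × 0.06 = 0.0048
Sum = 0.22036.
The ratio is 0.09812 / 0.0048 (the normalizer cancels) = 20.442.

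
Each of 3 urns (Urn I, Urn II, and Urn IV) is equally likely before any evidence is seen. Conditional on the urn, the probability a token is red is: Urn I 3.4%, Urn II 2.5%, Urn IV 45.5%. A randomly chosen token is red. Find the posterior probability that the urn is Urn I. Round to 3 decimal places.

0.066

Since the prior is uniform, the posterior is proportional to the likelihood:
  Urn I: 0.034
  Urn II: 0.025
  Urn IV: 0.455
Normalizing constant = 0.514.
P(Urn I | evidence) = 0.034 / 0.514 ≈ 0.066.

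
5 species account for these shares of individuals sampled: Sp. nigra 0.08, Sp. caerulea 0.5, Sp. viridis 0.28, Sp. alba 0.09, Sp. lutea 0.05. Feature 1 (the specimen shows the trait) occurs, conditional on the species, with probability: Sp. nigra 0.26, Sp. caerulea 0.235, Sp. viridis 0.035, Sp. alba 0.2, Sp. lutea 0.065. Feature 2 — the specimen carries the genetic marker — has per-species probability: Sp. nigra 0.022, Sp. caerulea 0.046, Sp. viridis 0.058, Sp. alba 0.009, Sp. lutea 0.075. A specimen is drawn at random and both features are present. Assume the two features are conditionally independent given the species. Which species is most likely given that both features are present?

Sp. caerulea

By Bayes' rule, posterior ∝ prior × likelihood:
  Sp. nigra: 0.08 × 0.26 × 0.022 = 0.0004576
  Sp. caerulea: 0.5 × 0.235 × 0.046 = 0.005405
  Sp. viridis: 0.28 × 0.035 × 0.058 = 0.0005684
  Sp. alba: 0.09 × 0.2 × 0.009 = 0.000162
  Sp. lutea: 0.05 × 0.065 × 0.075 = 0.00024375
Normalizing constant = 0.00683675.
Largest term belongs to Sp. caerulea, so Sp. caerulea is most probable.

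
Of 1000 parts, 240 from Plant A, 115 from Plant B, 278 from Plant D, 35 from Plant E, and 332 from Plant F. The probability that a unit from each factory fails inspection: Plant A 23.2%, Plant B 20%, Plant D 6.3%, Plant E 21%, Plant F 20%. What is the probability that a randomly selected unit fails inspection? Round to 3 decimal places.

Compute prior × likelihood for every hypothesis:
  Plant A: 0.24 × 0.232 = 0.05568
  Plant B: 0.115 × 0.2 = 0.023
  Plant D: 0.278 × 0.063 = 0.017514
  Plant E: 0.035 × 0.21 = 0.00735
  Plant F: 0.332 × 0.2 = 0.0664
P(nonconforming) = 0.05568 + 0.023 + 0.017514 + 0.00735 + 0.0664 = 0.169944 → 0.170.

0.170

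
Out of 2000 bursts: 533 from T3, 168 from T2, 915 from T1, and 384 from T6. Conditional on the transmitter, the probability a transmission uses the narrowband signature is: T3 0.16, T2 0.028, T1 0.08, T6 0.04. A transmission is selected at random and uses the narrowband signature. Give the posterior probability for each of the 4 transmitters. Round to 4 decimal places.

T3 0.4776, T2 0.0263, T1 0.4100, T6 0.0860

Compute prior × likelihood for every hypothesis:
  T3: 0.2665 × 0.16 = 0.04264
  T2: 0.084 × 0.028 = 0.002352
  T1: 0.4575 × 0.08 = 0.0366
  T6: 0.192 × 0.04 = 0.00768
Sum = 0.089272.
P(T3 | narrowband) = 0.04264/0.089272 ≈ 0.4776
P(T2 | narrowband) = 0.002352/0.089272 ≈ 0.0263
P(T1 | narrowband) = 0.0366/0.089272 ≈ 0.4100
P(T6 | narrowband) = 0.00768/0.089272 ≈ 0.0860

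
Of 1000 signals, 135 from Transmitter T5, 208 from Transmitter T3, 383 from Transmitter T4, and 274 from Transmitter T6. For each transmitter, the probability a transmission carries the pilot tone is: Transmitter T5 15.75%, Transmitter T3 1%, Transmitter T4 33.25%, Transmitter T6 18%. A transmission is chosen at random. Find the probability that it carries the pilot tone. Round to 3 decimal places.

By Bayes' rule, posterior ∝ prior × likelihood:
  Transmitter T5: 0.135 × 0.1575 = 0.0212625
  Transmitter T3: 0.208 × 0.01 = 0.00208
  Transmitter T4: 0.383 × 0.3325 = 0.1273475
  Transmitter T6: 0.274 × 0.18 = 0.04932
P(pilot) = 0.0212625 + 0.00208 + 0.1273475 + 0.04932 = 0.20001 → 0.200.

0.200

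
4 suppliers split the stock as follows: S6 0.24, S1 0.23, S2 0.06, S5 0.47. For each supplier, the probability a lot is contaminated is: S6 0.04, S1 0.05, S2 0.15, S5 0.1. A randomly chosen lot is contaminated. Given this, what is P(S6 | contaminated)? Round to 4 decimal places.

Compute prior × likelihood for every hypothesis:
  S6: 0.24 × 0.04 = 0.0096
  S1: 0.23 × 0.05 = 0.0115
  S2: 0.06 × 0.15 = 0.009
  S5: 0.47 × 0.1 = 0.047
Normalizing constant = 0.0771.
P(S6 | evidence) = 0.0096 / 0.0771 ≈ 0.1245.

0.1245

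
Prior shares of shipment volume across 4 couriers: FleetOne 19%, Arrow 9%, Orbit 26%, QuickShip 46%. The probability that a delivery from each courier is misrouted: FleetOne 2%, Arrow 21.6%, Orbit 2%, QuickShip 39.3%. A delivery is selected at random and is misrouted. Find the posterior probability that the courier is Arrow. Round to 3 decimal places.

Prior × likelihood for each hypothesis:
  FleetOne: 0.19 × 0.02 = 0.0038
  Arrow: 0.09 × 0.216 = 0.01944
  Orbit: 0.26 × 0.02 = 0.0052
  QuickShip: 0.46 × 0.393 = 0.18078
Normalizing constant = 0.20922.
P(Arrow | evidence) = 0.01944 / 0.20922 ≈ 0.093.

0.093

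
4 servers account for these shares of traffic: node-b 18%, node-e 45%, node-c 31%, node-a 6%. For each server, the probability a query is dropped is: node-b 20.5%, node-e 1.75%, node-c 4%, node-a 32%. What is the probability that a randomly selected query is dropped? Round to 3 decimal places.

Prior × likelihood for each hypothesis:
  node-b: 0.18 × 0.205 = 0.0369
  node-e: 0.45 × 0.0175 = 0.007875
  node-c: 0.31 × 0.04 = 0.0124
  node-a: 0.06 × 0.32 = 0.0192
P(dropped) = 0.0369 + 0.007875 + 0.0124 + 0.0192 = 0.076375 → 0.076.

0.076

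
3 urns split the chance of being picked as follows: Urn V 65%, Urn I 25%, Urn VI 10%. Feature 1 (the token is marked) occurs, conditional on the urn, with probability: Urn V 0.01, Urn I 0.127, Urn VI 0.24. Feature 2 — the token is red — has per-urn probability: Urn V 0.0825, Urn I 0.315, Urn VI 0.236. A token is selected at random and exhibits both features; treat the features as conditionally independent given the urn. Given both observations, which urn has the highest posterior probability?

Urn I

Unnormalized posteriors (prior × likelihood):
  Urn V: 0.65 × 0.01 × 0.0825 = 0.00053625
  Urn I: 0.25 × 0.127 × 0.315 = 0.01000125
  Urn VI: 0.1 × 0.24 × 0.236 = 0.005664
Normalizing constant = 0.0162015.
Largest term belongs to Urn I, so Urn I is most probable.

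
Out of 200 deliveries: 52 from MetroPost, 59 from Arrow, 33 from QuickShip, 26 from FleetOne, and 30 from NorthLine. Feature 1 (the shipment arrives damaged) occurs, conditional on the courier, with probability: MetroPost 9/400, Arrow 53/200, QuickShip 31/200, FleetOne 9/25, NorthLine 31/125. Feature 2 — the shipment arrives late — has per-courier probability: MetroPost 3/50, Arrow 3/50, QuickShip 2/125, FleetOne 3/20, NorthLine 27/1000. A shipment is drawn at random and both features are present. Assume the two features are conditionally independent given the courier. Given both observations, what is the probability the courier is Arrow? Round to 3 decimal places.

Prior × likelihood for each hypothesis:
  MetroPost: 0.26 × 0.0225 × 0.06 = 0.000351
  Arrow: 0.295 × 0.265 × 0.06 = 0.0046905
  QuickShip: 0.165 × 0.155 × 0.016 = 0.0004092
  FleetOne: 0.13 × 0.36 × 0.15 = 0.00702
  NorthLine: 0.15 × 0.248 × 0.027 = 0.0010044
Sum = 0.0134751.
P(Arrow | evidence) = 0.0046905 / 0.0134751 ≈ 0.348.

0.348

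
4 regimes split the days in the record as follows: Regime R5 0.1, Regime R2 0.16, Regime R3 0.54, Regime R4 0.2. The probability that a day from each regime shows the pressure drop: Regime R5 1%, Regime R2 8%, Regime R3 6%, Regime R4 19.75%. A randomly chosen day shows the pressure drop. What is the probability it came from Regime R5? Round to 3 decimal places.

Unnormalized posteriors (prior × likelihood):
  Regime R5: 0.1 × 0.01 = 0.001
  Regime R2: 0.16 × 0.08 = 0.0128
  Regime R3: 0.54 × 0.06 = 0.0324
  Regime R4: 0.2 × 0.1975 = 0.0395
Sum = 0.0857.
P(Regime R5 | evidence) = 0.001 / 0.0857 ≈ 0.012.

0.012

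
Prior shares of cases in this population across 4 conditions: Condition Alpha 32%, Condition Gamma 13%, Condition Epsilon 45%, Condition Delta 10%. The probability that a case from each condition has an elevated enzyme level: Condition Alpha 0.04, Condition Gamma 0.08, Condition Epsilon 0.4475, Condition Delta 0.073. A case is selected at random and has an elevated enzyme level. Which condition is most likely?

Compute prior × likelihood for every hypothesis:
  Condition Alpha: 0.32 × 0.04 = 0.0128
  Condition Gamma: 0.13 × 0.08 = 0.0104
  Condition Epsilon: 0.45 × 0.4475 = 0.201375
  Condition Delta: 0.1 × 0.073 = 0.0073
Total = 0.231875.
Largest term belongs to Condition Epsilon, so Condition Epsilon is most probable.

Condition Epsilon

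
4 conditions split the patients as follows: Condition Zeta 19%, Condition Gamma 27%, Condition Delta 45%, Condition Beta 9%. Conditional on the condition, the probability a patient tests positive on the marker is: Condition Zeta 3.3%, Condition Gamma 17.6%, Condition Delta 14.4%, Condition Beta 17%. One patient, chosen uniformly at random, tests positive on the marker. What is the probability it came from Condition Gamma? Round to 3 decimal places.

0.355

Unnormalized posteriors (prior × likelihood):
  Condition Zeta: 0.19 × 0.033 = 0.00627
  Condition Gamma: 0.27 × 0.176 = 0.04752
  Condition Delta: 0.45 × 0.144 = 0.0648
  Condition Beta: 0.09 × 0.17 = 0.0153
Normalizing constant = 0.13389.
P(Condition Gamma | evidence) = 0.04752 / 0.13389 ≈ 0.355.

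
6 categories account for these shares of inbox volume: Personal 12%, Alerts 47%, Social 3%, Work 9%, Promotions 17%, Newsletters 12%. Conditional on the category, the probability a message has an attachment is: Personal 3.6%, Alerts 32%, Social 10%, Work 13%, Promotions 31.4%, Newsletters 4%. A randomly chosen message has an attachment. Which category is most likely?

Alerts

Prior × likelihood for each hypothesis:
  Personal: 0.12 × 0.036 = 0.00432
  Alerts: 0.47 × 0.32 = 0.1504
  Social: 0.03 × 0.1 = 0.003
  Work: 0.09 × 0.13 = 0.0117
  Promotions: 0.17 × 0.314 = 0.05338
  Newsletters: 0.12 × 0.04 = 0.0048
Sum = 0.2276.
Largest term belongs to Alerts, so Alerts is most probable.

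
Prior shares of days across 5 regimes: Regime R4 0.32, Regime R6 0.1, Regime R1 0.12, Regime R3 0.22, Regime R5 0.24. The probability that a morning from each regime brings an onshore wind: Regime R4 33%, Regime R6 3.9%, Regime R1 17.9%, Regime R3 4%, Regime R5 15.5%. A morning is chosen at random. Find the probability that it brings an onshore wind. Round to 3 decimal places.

0.177

By Bayes' rule, posterior ∝ prior × likelihood:
  Regime R4: 0.32 × 0.33 = 0.1056
  Regime R6: 0.1 × 0.039 = 0.0039
  Regime R1: 0.12 × 0.179 = 0.02148
  Regime R3: 0.22 × 0.04 = 0.0088
  Regime R5: 0.24 × 0.155 = 0.0372
P(onshore) = 0.1056 + 0.0039 + 0.02148 + 0.0088 + 0.0372 = 0.17698 → 0.177.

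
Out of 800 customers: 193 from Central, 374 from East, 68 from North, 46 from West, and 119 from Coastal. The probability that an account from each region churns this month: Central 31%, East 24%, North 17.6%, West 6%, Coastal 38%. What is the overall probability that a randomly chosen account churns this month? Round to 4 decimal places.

0.2619

Unnormalized posteriors (prior × likelihood):
  Central: 0.24125 × 0.31 = 0.0747875
  East: 0.4675 × 0.24 = 0.1122
  North: 0.085 × 0.176 = 0.01496
  West: 0.0575 × 0.06 = 0.00345
  Coastal: 0.14875 × 0.38 = 0.056525
P(churn) = 0.0747875 + 0.1122 + 0.01496 + 0.00345 + 0.056525 = 0.2619225 → 0.2619.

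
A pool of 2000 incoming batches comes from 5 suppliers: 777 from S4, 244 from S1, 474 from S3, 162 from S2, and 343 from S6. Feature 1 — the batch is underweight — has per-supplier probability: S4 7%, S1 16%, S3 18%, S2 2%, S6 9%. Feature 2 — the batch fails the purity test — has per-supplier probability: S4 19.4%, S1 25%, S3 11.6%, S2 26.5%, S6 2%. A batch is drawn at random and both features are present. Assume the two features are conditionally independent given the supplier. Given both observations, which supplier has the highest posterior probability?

S4

Compute prior × likelihood for every hypothesis:
  S4: 0.3885 × 0.07 × 0.194 = 0.00527583
  S1: 0.122 × 0.16 × 0.25 = 0.00488
  S3: 0.237 × 0.18 × 0.116 = 0.00494856
  S2: 0.081 × 0.02 × 0.265 = 0.0004293
  S6: 0.1715 × 0.09 × 0.02 = 0.0003087
Sum = 0.01584239.
Largest term belongs to S4, so S4 is most probable.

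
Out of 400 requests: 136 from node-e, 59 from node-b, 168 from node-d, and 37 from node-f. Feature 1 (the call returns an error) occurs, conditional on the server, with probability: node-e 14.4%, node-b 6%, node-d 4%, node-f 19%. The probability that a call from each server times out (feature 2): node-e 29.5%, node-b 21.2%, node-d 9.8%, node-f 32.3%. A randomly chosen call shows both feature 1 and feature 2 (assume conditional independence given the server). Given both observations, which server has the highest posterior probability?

node-e

Prior × likelihood for each hypothesis:
  node-e: 0.34 × 0.144 × 0.295 = 0.0144432
  node-b: 0.1475 × 0.06 × 0.212 = 0.0018762
  node-d: 0.42 × 0.04 × 0.098 = 0.0016464
  node-f: 0.0925 × 0.19 × 0.323 = 0.005676725
Normalizing constant = 0.023642525.
Largest term belongs to node-e, so node-e is most probable.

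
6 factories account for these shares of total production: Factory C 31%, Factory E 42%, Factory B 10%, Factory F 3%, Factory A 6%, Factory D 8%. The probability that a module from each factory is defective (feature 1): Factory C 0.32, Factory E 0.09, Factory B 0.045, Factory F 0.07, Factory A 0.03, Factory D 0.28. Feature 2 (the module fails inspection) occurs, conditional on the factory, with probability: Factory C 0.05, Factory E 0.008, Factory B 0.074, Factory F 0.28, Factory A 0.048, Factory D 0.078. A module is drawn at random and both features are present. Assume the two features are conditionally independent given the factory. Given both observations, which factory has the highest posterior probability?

Factory C

By Bayes' rule, posterior ∝ prior × likelihood:
  Factory C: 0.31 × 0.32 × 0.05 = 0.00496
  Factory E: 0.42 × 0.09 × 0.008 = 0.0003024
  Factory B: 0.1 × 0.045 × 0.074 = 0.000333
  Factory F: 0.03 × 0.07 × 0.28 = 0.000588
  Factory A: 0.06 × 0.03 × 0.048 = 0.0000864
  Factory D: 0.08 × 0.28 × 0.078 = 0.0017472
Sum = 0.008017.
Largest term belongs to Factory C, so Factory C is most probable.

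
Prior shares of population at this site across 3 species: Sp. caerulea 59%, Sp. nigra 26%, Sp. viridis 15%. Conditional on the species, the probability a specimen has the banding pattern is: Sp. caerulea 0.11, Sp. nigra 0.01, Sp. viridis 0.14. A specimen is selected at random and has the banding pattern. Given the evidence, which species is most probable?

Compute prior × likelihood for every hypothesis:
  Sp. caerulea: 0.59 × 0.11 = 0.0649
  Sp. nigra: 0.26 × 0.01 = 0.0026
  Sp. viridis: 0.15 × 0.14 = 0.021
Normalizing constant = 0.0885.
Largest term belongs to Sp. caerulea, so Sp. caerulea is most probable.

Sp. caerulea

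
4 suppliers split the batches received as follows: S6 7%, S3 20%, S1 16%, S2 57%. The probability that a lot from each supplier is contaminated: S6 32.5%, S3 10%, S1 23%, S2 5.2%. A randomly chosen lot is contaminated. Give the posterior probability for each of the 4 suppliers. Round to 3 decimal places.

Prior × likelihood for each hypothesis:
  S6: 0.07 × 0.325 = 0.02275
  S3: 0.2 × 0.1 = 0.02
  S1: 0.16 × 0.23 = 0.0368
  S2: 0.57 × 0.052 = 0.02964
Sum = 0.10919.
P(S6 | contaminated) = 0.02275/0.10919 ≈ 0.208
P(S3 | contaminated) = 0.02/0.10919 ≈ 0.183
P(S1 | contaminated) = 0.0368/0.10919 ≈ 0.337
P(S2 | contaminated) = 0.02964/0.10919 ≈ 0.271

S6 0.208, S3 0.183, S1 0.337, S2 0.271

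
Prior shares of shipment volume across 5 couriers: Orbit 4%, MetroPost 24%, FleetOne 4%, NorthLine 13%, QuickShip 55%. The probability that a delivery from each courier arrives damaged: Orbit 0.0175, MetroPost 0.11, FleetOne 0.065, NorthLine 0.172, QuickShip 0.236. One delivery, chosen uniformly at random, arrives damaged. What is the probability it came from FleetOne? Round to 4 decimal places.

0.0143

Unnormalized posteriors (prior × likelihood):
  Orbit: 0.04 × 0.0175 = 0.0007
  MetroPost: 0.24 × 0.11 = 0.0264
  FleetOne: 0.04 × 0.065 = 0.0026
  NorthLine: 0.13 × 0.172 = 0.02236
  QuickShip: 0.55 × 0.236 = 0.1298
Sum = 0.18186.
P(FleetOne | evidence) = 0.0026 / 0.18186 ≈ 0.0143.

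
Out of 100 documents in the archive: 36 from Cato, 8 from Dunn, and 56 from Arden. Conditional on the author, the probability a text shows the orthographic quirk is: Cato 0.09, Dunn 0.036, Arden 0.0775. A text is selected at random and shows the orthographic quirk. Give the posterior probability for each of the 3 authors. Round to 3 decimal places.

Cato 0.412, Dunn 0.037, Arden 0.552

By Bayes' rule, posterior ∝ prior × likelihood:
  Cato: 0.36 × 0.09 = 0.0324
  Dunn: 0.08 × 0.036 = 0.00288
  Arden: 0.56 × 0.0775 = 0.0434
Sum = 0.07868.
P(Cato | quirk) = 0.0324/0.07868 ≈ 0.412
P(Dunn | quirk) = 0.00288/0.07868 ≈ 0.037
P(Arden | quirk) = 0.0434/0.07868 ≈ 0.552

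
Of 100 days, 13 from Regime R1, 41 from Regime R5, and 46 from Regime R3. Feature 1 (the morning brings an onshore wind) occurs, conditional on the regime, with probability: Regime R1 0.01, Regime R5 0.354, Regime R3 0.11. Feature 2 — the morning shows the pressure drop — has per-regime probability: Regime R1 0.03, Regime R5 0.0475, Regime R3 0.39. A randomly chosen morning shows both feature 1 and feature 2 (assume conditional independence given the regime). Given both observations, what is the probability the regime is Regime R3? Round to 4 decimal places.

Unnormalized posteriors (prior × likelihood):
  Regime R1: 0.13 × 0.01 × 0.03 = 0.000039
  Regime R5: 0.41 × 0.354 × 0.0475 = 0.00689415
  Regime R3: 0.46 × 0.11 × 0.39 = 0.019734
Sum = 0.02666715.
P(Regime R3 | evidence) = 0.019734 / 0.02666715 ≈ 0.7400.

0.7400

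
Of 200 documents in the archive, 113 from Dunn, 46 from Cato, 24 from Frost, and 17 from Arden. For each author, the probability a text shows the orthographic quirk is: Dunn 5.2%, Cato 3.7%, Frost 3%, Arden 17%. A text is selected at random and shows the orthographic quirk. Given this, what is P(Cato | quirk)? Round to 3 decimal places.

0.152

Unnormalized posteriors (prior × likelihood):
  Dunn: 0.565 × 0.052 = 0.02938
  Cato: 0.23 × 0.037 = 0.00851
  Frost: 0.12 × 0.03 = 0.0036
  Arden: 0.085 × 0.17 = 0.01445
Normalizing constant = 0.05594.
P(Cato | evidence) = 0.00851 / 0.05594 ≈ 0.152.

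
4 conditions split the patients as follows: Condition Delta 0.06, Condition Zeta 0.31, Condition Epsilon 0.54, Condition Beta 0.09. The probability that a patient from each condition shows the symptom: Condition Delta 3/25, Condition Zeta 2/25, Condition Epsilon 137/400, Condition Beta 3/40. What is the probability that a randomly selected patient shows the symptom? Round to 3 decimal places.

Unnormalized posteriors (prior × likelihood):
  Condition Delta: 0.06 × 0.12 = 0.0072
  Condition Zeta: 0.31 × 0.08 = 0.0248
  Condition Epsilon: 0.54 × 0.3425 = 0.18495
  Condition Beta: 0.09 × 0.075 = 0.00675
P(symptomatic) = 0.0072 + 0.0248 + 0.18495 + 0.00675 = 0.2237 → 0.224.

0.224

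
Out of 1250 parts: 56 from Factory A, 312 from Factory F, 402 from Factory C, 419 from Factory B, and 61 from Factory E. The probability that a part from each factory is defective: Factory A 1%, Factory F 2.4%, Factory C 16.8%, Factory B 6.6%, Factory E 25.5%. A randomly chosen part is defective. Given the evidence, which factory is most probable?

Factory C

By Bayes' rule, posterior ∝ prior × likelihood:
  Factory A: 0.0448 × 0.01 = 0.000448
  Factory F: 0.2496 × 0.024 = 0.0059904
  Factory C: 0.3216 × 0.168 = 0.0540288
  Factory B: 0.3352 × 0.066 = 0.0221232
  Factory E: 0.0488 × 0.255 = 0.012444
Sum = 0.0950344.
Largest term belongs to Factory C, so Factory C is most probable.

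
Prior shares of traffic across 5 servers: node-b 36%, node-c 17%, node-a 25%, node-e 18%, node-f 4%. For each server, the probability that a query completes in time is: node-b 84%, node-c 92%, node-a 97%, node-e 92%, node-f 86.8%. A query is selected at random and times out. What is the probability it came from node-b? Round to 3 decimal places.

Taking complements, P(timeout | each) = node-b 0.16, node-c 0.08, node-a 0.03, node-e 0.08, node-f 0.132.
Unnormalized posteriors (prior × likelihood):
  node-b: 0.36 × 0.16 = 0.0576
  node-c: 0.17 × 0.08 = 0.0136
  node-a: 0.25 × 0.03 = 0.0075
  node-e: 0.18 × 0.08 = 0.0144
  node-f: 0.04 × 0.132 = 0.00528
Normalizing constant = 0.09838.
P(node-b | evidence) = 0.0576 / 0.09838 ≈ 0.585.

0.585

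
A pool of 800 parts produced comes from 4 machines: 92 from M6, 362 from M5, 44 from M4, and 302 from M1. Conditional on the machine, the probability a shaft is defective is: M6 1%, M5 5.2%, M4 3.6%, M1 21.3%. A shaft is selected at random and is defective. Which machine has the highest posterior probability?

M1

By Bayes' rule, posterior ∝ prior × likelihood:
  M6: 0.115 × 0.01 = 0.00115
  M5: 0.4525 × 0.052 = 0.02353
  M4: 0.055 × 0.036 = 0.00198
  M1: 0.3775 × 0.213 = 0.0804075
Sum = 0.1070675.
Largest term belongs to M1, so M1 is most probable.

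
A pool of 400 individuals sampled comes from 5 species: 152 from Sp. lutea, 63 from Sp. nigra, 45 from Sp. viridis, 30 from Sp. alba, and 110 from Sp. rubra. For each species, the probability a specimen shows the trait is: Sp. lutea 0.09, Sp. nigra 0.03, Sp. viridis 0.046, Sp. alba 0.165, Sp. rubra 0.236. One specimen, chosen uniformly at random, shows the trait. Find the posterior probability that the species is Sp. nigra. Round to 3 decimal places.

0.039

Unnormalized posteriors (prior × likelihood):
  Sp. lutea: 0.38 × 0.09 = 0.0342
  Sp. nigra: 0.1575 × 0.03 = 0.004725
  Sp. viridis: 0.1125 × 0.046 = 0.005175
  Sp. alba: 0.075 × 0.165 = 0.012375
  Sp. rubra: 0.275 × 0.236 = 0.0649
Sum = 0.121375.
P(Sp. nigra | evidence) = 0.004725 / 0.121375 ≈ 0.039.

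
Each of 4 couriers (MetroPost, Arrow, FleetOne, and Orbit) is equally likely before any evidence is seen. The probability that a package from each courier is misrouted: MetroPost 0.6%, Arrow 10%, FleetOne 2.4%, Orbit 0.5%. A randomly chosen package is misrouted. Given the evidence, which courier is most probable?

Arrow

With a uniform prior (1/4 each), posterior ∝ likelihood:
  MetroPost: 0.006
  Arrow: 0.1
  FleetOne: 0.024
  Orbit: 0.005
Normalizing constant = 0.135.
Largest term belongs to Arrow, so Arrow is most probable.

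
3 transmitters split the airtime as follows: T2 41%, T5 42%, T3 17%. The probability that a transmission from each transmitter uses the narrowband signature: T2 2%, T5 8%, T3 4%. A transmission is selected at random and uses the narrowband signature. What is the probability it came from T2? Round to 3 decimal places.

0.169

By Bayes' rule, posterior ∝ prior × likelihood:
  T2: 0.41 × 0.02 = 0.0082
  T5: 0.42 × 0.08 = 0.0336
  T3: 0.17 × 0.04 = 0.0068
Total = 0.0486.
P(T2 | evidence) = 0.0082 / 0.0486 ≈ 0.169.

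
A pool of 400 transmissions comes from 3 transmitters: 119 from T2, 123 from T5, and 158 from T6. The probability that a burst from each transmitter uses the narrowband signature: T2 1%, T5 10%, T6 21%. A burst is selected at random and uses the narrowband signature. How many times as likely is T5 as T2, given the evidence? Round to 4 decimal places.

Compute prior × likelihood for every hypothesis:
  T2: 0.2975 × 0.01 = 0.002975
  T5: 0.3075 × 0.1 = 0.03075
  T6: 0.395 × 0.21 = 0.08295
Sum = 0.116675.
The ratio is 0.03075 / 0.002975 (the normalizer cancels) = 10.3361.

10.3361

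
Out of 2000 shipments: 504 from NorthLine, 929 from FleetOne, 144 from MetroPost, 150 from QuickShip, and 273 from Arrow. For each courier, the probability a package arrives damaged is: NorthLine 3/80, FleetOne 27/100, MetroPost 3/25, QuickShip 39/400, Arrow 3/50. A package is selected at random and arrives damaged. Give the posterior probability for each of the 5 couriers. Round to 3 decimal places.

NorthLine 0.059, FleetOne 0.789, MetroPost 0.054, QuickShip 0.046, Arrow 0.052

Unnormalized posteriors (prior × likelihood):
  NorthLine: 0.252 × 0.0375 = 0.00945
  FleetOne: 0.4645 × 0.27 = 0.125415
  MetroPost: 0.072 × 0.12 = 0.00864
  QuickShip: 0.075 × 0.0975 = 0.0073125
  Arrow: 0.1365 × 0.06 = 0.00819
Total = 0.1590075.
P(NorthLine | damaged) = 0.00945/0.1590075 ≈ 0.059
P(FleetOne | damaged) = 0.125415/0.1590075 ≈ 0.789
P(MetroPost | damaged) = 0.00864/0.1590075 ≈ 0.054
P(QuickShip | damaged) = 0.0073125/0.1590075 ≈ 0.046
P(Arrow | damaged) = 0.00819/0.1590075 ≈ 0.052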